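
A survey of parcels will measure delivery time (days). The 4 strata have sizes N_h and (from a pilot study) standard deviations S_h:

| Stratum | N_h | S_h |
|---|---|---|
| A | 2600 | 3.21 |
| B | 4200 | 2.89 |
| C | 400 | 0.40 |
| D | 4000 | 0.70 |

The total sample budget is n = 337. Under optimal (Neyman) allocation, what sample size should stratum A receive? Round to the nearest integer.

120

Neyman allocation: n_h = n · N_h S_h / Σ N_i S_i, with n = 337.
  stratum A: N_h·S_h = 2600·3.21 = 8346.00
  stratum B: N_h·S_h = 4200·2.89 = 12138.00
  stratum C: N_h·S_h = 400·0.40 = 160.00
  stratum D: N_h·S_h = 4000·0.70 = 2800.00
Σ N_h S_h = 23444.00
n for stratum A = 337·8346.00/23444.00 = 119.971 → 120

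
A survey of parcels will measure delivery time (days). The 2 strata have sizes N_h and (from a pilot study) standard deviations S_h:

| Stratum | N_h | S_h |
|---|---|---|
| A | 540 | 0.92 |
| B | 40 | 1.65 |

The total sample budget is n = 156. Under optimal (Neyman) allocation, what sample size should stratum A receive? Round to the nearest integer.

Neyman allocation: n_h = n · N_h S_h / Σ N_i S_i, with n = 156.
  stratum A: N_h·S_h = 540·0.92 = 496.80
  stratum B: N_h·S_h = 40·1.65 = 66.00
Σ N_h S_h = 562.80
n for stratum A = 156·496.80/562.80 = 137.706 → 138

138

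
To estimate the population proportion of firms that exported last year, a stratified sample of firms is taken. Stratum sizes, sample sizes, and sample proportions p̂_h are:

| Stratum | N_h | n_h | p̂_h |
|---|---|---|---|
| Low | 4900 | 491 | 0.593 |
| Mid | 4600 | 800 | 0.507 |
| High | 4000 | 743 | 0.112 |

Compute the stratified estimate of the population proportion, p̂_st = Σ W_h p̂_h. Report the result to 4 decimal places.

N = 13500; stratum weights W_h = N_h/N.
p̂_st = Σ W_h p̂_h = (4900·0.593 + 4600·0.507 + 4000·0.112)/13500 = 0.42118

p̂_st ≈ 0.4212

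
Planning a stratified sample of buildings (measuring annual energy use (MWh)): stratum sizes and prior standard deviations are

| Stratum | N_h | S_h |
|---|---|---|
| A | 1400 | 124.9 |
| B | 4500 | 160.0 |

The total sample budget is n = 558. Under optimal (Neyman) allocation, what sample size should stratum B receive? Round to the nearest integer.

449

Neyman allocation: n_h = n · N_h S_h / Σ N_i S_i, with n = 558.
  stratum A: N_h·S_h = 1400·124.9 = 174860.00
  stratum B: N_h·S_h = 4500·160.0 = 720000.00
Σ N_h S_h = 894860.00
n for stratum B = 558·720000.00/894860.00 = 448.964 → 449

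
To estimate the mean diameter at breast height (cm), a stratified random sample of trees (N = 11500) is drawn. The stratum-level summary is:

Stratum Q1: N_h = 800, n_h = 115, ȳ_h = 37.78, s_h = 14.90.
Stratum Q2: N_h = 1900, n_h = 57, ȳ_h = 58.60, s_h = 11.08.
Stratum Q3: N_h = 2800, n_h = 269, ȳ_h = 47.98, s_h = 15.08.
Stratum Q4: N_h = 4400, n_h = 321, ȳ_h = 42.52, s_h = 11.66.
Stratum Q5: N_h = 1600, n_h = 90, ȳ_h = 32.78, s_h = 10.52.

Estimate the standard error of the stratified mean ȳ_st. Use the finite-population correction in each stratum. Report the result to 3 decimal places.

SE(ȳ_st) ≈ 0.436

V̂(ȳ_st) = Σ W_h² (1 − n_h/N_h) s_h²/n_h, with W_h = N_h/N and N = 11500:
  stratum Q1: (800/11500)²·(1 − 115/800)·14.90²/115 = 0.00799944
  stratum Q2: (1900/11500)²·(1 − 57/1900)·11.08²/57 = 0.057028
  stratum Q3: (2800/11500)²·(1 − 269/2800)·15.08²/269 = 0.0453007
  stratum Q4: (4400/11500)²·(1 − 321/4400)·11.66²/321 = 0.0574781
  stratum Q5: (1600/11500)²·(1 − 90/1600)·10.52²/90 = 0.0224642
V̂(ȳ_st) = 0.19027
SE(ȳ_st) = √0.19027 = 0.4362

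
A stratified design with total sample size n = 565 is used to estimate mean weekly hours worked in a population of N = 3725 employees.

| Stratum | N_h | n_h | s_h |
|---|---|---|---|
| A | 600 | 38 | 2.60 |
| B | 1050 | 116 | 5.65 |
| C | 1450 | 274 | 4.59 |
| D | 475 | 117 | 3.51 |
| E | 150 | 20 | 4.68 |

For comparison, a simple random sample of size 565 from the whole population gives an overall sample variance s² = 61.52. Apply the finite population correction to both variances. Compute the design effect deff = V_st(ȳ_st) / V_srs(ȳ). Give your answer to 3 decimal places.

V̂(ȳ_st) = Σ W_h² (1 − n_h/N_h) s_h²/n_h, with W_h = N_h/N and N = 3725:
  stratum A: (600/3725)²·(1 − 38/600)·2.60²/38 = 0.00432313
  stratum B: (1050/3725)²·(1 − 116/1050)·5.65²/116 = 0.0194501
  stratum C: (1450/3725)²·(1 − 274/1450)·4.59²/274 = 0.00944926
  stratum D: (475/3725)²·(1 − 117/475)·3.51²/117 = 0.00129048
  stratum E: (150/3725)²·(1 − 20/150)·4.68²/20 = 0.00153902
V_st = 0.036052
V_srs = (1 − 565/3725)·61.52/565 = 0.0923695
deff = V_st / V_srs = 0.036052/0.0923695 = 0.3903

deff ≈ 0.390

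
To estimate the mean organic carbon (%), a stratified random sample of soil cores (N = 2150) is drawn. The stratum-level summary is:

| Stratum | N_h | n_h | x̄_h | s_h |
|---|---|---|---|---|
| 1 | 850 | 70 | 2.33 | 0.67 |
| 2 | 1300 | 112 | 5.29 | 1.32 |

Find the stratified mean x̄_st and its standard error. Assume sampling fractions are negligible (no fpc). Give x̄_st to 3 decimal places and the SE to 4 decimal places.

x̄_st ≈ 4.120, SE ≈ 0.0818

x̄_st = Σ W_h x̄_h = (850·2.33 + 1300·5.29)/2150 = 4.11977
V̂(x̄_st) = Σ W_h² s_h²/n_h, with W_h = N_h/N and N = 2150:
  stratum 1: (850/2150)²·0.67²/70 = 0.00100233
  stratum 2: (1300/2150)²·1.32²/112 = 0.00568774
V̂(x̄_st) = 0.00669007
SE(x̄_st) = √0.00669007 = 0.0817929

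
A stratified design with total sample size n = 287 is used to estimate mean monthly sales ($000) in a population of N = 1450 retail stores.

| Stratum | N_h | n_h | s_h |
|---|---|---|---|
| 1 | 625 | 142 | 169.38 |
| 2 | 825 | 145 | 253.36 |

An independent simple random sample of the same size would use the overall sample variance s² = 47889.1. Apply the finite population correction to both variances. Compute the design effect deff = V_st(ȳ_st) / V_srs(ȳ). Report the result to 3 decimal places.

deff ≈ 1.099

V̂(ȳ_st) = Σ W_h² (1 − n_h/N_h) s_h²/n_h, with W_h = N_h/N and N = 1450:
  stratum 1: (625/1450)²·(1 − 142/625)·169.38²/142 = 29.0086
  stratum 2: (825/1450)²·(1 − 145/825)·253.36²/145 = 118.123
V_st = 147.132
V_srs = (1 − 287/1450)·47889.1/287 = 133.834
deff = V_st / V_srs = 147.132/133.834 = 1.0994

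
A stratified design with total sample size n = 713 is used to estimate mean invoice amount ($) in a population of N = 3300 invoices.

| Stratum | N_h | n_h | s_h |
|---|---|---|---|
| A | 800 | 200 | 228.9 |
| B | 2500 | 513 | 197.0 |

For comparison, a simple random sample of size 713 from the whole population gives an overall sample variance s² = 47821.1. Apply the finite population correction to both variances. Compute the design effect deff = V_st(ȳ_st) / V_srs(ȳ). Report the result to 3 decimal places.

V̂(ȳ_st) = Σ W_h² (1 − n_h/N_h) s_h²/n_h, with W_h = N_h/N and N = 3300:
  stratum A: (800/3300)²·(1 − 200/800)·228.9²/200 = 11.5472
  stratum B: (2500/3300)²·(1 − 513/2500)·197.0²/513 = 34.5084
V_st = 46.0556
V_srs = (1 − 713/3300)·47821.1/713 = 52.579
deff = V_st / V_srs = 46.0556/52.579 = 0.8759

deff ≈ 0.876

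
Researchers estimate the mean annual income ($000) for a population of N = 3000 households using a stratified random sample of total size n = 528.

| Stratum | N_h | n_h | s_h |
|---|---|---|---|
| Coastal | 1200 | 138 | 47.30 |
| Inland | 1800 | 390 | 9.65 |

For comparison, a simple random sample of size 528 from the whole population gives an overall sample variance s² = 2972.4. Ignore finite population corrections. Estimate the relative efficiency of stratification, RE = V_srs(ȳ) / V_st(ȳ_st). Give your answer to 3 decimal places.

V̂(ȳ_st) = Σ W_h² s_h²/n_h, with W_h = N_h/N and N = 3000:
  stratum Coastal: (1200/3000)²·47.30²/138 = 2.59396
  stratum Inland: (1800/3000)²·9.65²/390 = 0.0859592
V_st = 2.67992
V_srs = s²/n = 2972.4/528 = 5.62955
Relative efficiency = V_srs / V_st = 5.62955/2.67992 = 2.1006

RE ≈ 2.101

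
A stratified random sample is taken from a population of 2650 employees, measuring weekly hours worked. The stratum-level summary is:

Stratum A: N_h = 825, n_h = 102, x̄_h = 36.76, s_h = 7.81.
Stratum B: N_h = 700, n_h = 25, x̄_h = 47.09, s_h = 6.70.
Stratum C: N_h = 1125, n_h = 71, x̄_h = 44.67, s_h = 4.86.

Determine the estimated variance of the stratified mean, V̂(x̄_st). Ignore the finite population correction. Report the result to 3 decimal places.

V̂(x̄_st) ≈ 0.243

V̂(x̄_st) = Σ W_h² s_h²/n_h, with W_h = N_h/N and N = 2650:
  stratum A: (825/2650)²·7.81²/102 = 0.0579586
  stratum B: (700/2650)²·6.70²/25 = 0.125289
  stratum C: (1125/2650)²·4.86²/71 = 0.0599553
V̂(x̄_st) = 0.243203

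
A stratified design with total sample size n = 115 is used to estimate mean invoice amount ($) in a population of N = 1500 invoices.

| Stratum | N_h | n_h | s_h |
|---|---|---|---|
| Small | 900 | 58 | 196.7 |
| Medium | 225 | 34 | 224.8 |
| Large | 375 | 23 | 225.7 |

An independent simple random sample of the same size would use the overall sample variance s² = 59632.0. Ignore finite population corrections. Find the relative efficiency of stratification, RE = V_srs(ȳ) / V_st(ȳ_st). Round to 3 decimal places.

V̂(ȳ_st) = Σ W_h² s_h²/n_h, with W_h = N_h/N and N = 1500:
  stratum Small: (900/1500)²·196.7²/58 = 240.15
  stratum Medium: (225/1500)²·224.8²/34 = 33.4423
  stratum Large: (375/1500)²·225.7²/23 = 138.425
V_st = 412.018
V_srs = s²/n = 59632.0/115 = 518.539
Relative efficiency = V_srs / V_st = 518.539/412.018 = 1.2585

RE ≈ 1.259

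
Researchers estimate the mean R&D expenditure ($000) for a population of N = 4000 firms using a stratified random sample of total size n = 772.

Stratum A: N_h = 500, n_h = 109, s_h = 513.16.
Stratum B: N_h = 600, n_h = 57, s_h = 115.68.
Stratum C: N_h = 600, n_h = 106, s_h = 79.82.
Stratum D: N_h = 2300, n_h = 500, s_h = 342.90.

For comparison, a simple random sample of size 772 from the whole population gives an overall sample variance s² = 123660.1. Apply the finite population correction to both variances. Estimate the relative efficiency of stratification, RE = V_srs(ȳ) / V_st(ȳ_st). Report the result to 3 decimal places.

V̂(ȳ_st) = Σ W_h² (1 − n_h/N_h) s_h²/n_h, with W_h = N_h/N and N = 4000:
  stratum A: (500/4000)²·(1 − 109/500)·513.16²/109 = 29.5193
  stratum B: (600/4000)²·(1 − 57/600)·115.68²/57 = 4.78049
  stratum C: (600/4000)²·(1 − 106/600)·79.82²/106 = 1.11346
  stratum D: (2300/4000)²·(1 − 500/2300)·342.90²/500 = 60.8479
V_st = 96.2611
V_srs = (1 − 772/4000)·123660.1/772 = 129.266
Relative efficiency = V_srs / V_st = 129.266/96.2611 = 1.3429

RE ≈ 1.343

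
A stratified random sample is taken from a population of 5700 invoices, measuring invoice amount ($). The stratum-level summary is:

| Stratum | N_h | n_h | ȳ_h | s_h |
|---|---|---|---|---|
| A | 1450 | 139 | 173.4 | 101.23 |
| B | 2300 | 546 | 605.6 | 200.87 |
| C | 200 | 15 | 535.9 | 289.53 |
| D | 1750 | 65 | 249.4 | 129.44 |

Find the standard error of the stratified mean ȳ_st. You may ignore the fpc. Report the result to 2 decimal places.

V̂(ȳ_st) = Σ W_h² s_h²/n_h, with W_h = N_h/N and N = 5700:
  stratum A: (1450/5700)²·101.23²/139 = 4.77079
  stratum B: (2300/5700)²·200.87²/546 = 12.0322
  stratum C: (200/5700)²·289.53²/15 = 6.88028
  stratum D: (1750/5700)²·129.44²/65 = 24.2969
V̂(ȳ_st) = 47.9801
SE(ȳ_st) = √47.9801 = 6.92677

SE(ȳ_st) ≈ 6.93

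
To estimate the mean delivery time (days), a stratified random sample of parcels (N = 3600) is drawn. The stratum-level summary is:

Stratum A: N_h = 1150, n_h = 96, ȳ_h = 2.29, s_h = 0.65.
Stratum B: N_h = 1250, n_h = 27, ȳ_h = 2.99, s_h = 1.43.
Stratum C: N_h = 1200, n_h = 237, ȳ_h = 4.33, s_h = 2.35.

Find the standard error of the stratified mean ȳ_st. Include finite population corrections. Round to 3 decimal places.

V̂(ȳ_st) = Σ W_h² (1 − n_h/N_h) s_h²/n_h, with W_h = N_h/N and N = 3600:
  stratum A: (1150/3600)²·(1 − 96/1150)·0.65²/96 = 0.000411613
  stratum B: (1250/3600)²·(1 − 27/1250)·1.43²/27 = 0.00893387
  stratum C: (1200/3600)²·(1 − 237/1200)·2.35²/237 = 0.00207773
V̂(ȳ_st) = 0.0114232
SE(ȳ_st) = √0.0114232 = 0.106879

SE(ȳ_st) ≈ 0.107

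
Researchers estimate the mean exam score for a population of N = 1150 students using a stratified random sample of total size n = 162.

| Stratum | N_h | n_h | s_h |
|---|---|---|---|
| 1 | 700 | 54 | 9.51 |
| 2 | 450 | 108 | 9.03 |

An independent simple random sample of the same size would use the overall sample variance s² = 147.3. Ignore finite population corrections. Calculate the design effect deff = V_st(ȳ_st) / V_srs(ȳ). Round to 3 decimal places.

V̂(ȳ_st) = Σ W_h² s_h²/n_h, with W_h = N_h/N and N = 1150:
  stratum 1: (700/1150)²·9.51²/54 = 0.620537
  stratum 2: (450/1150)²·9.03²/108 = 0.115606
V_st = 0.736143
V_srs = s²/n = 147.3/162 = 0.909259
deff = V_st / V_srs = 0.736143/0.909259 = 0.8096

deff ≈ 0.810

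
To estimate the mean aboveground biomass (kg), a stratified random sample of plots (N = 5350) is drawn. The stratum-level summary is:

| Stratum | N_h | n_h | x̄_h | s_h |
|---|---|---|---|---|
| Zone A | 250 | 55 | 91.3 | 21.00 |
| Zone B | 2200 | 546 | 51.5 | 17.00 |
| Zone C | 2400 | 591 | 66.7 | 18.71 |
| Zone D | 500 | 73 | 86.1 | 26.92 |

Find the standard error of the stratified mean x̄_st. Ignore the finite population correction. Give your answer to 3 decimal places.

SE(x̄_st) ≈ 0.559

V̂(x̄_st) = Σ W_h² s_h²/n_h, with W_h = N_h/N and N = 5350:
  stratum Zone A: (250/5350)²·21.00²/55 = 0.0175085
  stratum Zone B: (2200/5350)²·17.00²/546 = 0.0895041
  stratum Zone C: (2400/5350)²·18.71²/591 = 0.1192
  stratum Zone D: (500/5350)²·26.92²/73 = 0.0867081
V̂(x̄_st) = 0.31292
SE(x̄_st) = √0.31292 = 0.559393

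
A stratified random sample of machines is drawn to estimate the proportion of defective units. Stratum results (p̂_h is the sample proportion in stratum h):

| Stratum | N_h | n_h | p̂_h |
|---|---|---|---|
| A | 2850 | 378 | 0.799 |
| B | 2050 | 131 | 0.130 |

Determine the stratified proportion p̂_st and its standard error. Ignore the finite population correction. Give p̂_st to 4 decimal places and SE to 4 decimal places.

p̂_st ≈ 0.5191, SE ≈ 0.0172

N = 4900; stratum weights W_h = N_h/N.
p̂_st = Σ W_h p̂_h = (2850·0.799 + 2050·0.130)/4900 = 0.51911
V̂(p̂_st) = Σ W_h² p̂_h(1−p̂_h)/(n_h−1):
  stratum A: (2850/4900)²·0.799·0.201/377 = 0.000144112
  stratum B: (2050/4900)²·0.130·0.870/130 = 0.000152277
V̂(p̂_st) = 0.000296389; SE = √V̂ = 0.0172159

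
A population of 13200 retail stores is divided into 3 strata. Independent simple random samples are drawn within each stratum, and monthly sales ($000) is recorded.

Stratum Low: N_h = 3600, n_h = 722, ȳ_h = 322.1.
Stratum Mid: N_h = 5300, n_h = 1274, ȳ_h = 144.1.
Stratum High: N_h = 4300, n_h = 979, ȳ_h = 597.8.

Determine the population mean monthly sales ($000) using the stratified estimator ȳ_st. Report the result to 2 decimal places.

N = Σ N_h = 13200. Stratum weights W_h = N_h/N.
ȳ_st = (3600·322.1 + 5300·144.1 + 4300·597.8) / 13200 = 340.4417

ȳ_st ≈ 340.44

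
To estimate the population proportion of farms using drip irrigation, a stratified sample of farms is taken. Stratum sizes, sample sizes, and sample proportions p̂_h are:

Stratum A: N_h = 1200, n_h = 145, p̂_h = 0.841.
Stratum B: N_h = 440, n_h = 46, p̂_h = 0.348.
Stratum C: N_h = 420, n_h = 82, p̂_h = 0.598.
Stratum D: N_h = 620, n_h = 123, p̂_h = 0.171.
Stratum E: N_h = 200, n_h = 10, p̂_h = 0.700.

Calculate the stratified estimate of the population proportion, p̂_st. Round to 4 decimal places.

N = 2880; stratum weights W_h = N_h/N.
p̂_st = Σ W_h p̂_h = (1200·0.841 + 440·0.348 + 420·0.598 + 620·0.171 + 200·0.700)/2880 = 0.57622

p̂_st ≈ 0.5762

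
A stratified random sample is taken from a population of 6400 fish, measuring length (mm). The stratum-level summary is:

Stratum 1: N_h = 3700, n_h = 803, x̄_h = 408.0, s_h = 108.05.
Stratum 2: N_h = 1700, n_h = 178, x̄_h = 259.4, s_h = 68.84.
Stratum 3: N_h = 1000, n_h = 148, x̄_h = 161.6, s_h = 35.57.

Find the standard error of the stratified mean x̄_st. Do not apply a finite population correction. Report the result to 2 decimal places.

SE(x̄_st) ≈ 2.64

V̂(x̄_st) = Σ W_h² s_h²/n_h, with W_h = N_h/N and N = 6400:
  stratum 1: (3700/6400)²·108.05²/803 = 4.85934
  stratum 2: (1700/6400)²·68.84²/178 = 1.87845
  stratum 3: (1000/6400)²·35.57²/148 = 0.208711
V̂(x̄_st) = 6.9465
SE(x̄_st) = √6.9465 = 2.63562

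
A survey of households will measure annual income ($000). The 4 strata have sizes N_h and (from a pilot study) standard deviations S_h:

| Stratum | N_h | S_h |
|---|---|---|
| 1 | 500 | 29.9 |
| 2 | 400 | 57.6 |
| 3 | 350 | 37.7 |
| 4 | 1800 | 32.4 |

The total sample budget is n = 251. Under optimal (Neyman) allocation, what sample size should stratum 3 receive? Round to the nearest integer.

Neyman allocation: n_h = n · N_h S_h / Σ N_i S_i, with n = 251.
  stratum 1: N_h·S_h = 500·29.9 = 14950.00
  stratum 2: N_h·S_h = 400·57.6 = 23040.00
  stratum 3: N_h·S_h = 350·37.7 = 13195.00
  stratum 4: N_h·S_h = 1800·32.4 = 58320.00
Σ N_h S_h = 109505.00
n for stratum 3 = 251·13195.00/109505.00 = 30.245 → 30

30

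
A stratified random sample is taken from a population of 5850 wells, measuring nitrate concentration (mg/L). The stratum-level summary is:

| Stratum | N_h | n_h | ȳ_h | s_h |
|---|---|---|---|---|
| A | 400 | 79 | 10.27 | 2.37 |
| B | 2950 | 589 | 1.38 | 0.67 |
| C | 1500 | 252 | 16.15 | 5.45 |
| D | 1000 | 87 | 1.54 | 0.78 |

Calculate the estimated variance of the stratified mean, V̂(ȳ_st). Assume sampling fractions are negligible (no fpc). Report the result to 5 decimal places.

V̂(ȳ_st) = Σ W_h² s_h²/n_h, with W_h = N_h/N and N = 5850:
  stratum A: (400/5850)²·2.37²/79 = 0.000332413
  stratum B: (2950/5850)²·0.67²/589 = 0.000193806
  stratum C: (1500/5850)²·5.45²/252 = 0.00774931
  stratum D: (1000/5850)²·0.78²/87 = 0.000204342
V̂(ȳ_st) = 0.00847987

V̂(ȳ_st) ≈ 0.00848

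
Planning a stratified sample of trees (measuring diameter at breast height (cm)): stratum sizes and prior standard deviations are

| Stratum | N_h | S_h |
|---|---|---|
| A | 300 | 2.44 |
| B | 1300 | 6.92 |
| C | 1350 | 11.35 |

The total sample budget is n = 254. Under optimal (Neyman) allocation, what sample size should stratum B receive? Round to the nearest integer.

91

Neyman allocation: n_h = n · N_h S_h / Σ N_i S_i, with n = 254.
  stratum A: N_h·S_h = 300·2.44 = 732.00
  stratum B: N_h·S_h = 1300·6.92 = 8996.00
  stratum C: N_h·S_h = 1350·11.35 = 15322.50
Σ N_h S_h = 25050.50
n for stratum B = 254·8996.00/25050.50 = 91.215 → 91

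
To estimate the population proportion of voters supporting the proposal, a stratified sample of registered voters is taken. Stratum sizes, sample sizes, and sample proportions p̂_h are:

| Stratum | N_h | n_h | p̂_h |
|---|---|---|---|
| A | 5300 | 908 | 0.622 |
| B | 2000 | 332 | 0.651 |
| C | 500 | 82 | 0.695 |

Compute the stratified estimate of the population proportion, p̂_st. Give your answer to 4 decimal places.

p̂_st ≈ 0.6341

N = 7800; stratum weights W_h = N_h/N.
p̂_st = Σ W_h p̂_h = (5300·0.622 + 2000·0.651 + 500·0.695)/7800 = 0.63412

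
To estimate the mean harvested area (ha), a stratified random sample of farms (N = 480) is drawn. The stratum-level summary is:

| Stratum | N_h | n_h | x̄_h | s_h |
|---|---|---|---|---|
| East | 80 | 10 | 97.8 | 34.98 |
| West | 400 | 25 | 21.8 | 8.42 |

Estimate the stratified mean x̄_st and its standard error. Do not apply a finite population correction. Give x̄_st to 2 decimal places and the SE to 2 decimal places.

x̄_st ≈ 34.47, SE ≈ 2.32

x̄_st = Σ W_h x̄_h = (80·97.8 + 400·21.8)/480 = 34.46667
V̂(x̄_st) = Σ W_h² s_h²/n_h, with W_h = N_h/N and N = 480:
  stratum East: (80/480)²·34.98²/10 = 3.39889
  stratum West: (400/480)²·8.42²/25 = 1.96934
V̂(x̄_st) = 5.36823
SE(x̄_st) = √5.36823 = 2.31695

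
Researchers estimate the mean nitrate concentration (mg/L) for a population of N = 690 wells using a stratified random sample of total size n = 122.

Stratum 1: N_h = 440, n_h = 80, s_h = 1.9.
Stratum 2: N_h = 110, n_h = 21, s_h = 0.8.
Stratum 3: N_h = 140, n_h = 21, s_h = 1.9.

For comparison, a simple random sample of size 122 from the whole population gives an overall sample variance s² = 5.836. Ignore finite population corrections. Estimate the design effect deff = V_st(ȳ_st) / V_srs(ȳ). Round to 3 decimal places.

deff ≈ 0.548

V̂(ȳ_st) = Σ W_h² s_h²/n_h, with W_h = N_h/N and N = 690:
  stratum 1: (440/690)²·1.9²/80 = 0.0183495
  stratum 2: (110/690)²·0.8²/21 = 0.000774547
  stratum 3: (140/690)²·1.9²/21 = 0.00707694
V_st = 0.026201
V_srs = s²/n = 5.836/122 = 0.0478361
deff = V_st / V_srs = 0.026201/0.0478361 = 0.5477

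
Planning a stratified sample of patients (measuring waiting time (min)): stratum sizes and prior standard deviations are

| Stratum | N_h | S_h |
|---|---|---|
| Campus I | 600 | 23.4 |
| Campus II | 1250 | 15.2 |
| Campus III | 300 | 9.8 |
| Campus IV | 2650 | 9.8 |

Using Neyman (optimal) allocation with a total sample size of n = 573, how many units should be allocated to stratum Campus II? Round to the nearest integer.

Neyman allocation: n_h = n · N_h S_h / Σ N_i S_i, with n = 573.
  stratum Campus I: N_h·S_h = 600·23.4 = 14040.00
  stratum Campus II: N_h·S_h = 1250·15.2 = 19000.00
  stratum Campus III: N_h·S_h = 300·9.8 = 2940.00
  stratum Campus IV: N_h·S_h = 2650·9.8 = 25970.00
Σ N_h S_h = 61950.00
n for stratum Campus II = 573·19000.00/61950.00 = 175.738 → 176

176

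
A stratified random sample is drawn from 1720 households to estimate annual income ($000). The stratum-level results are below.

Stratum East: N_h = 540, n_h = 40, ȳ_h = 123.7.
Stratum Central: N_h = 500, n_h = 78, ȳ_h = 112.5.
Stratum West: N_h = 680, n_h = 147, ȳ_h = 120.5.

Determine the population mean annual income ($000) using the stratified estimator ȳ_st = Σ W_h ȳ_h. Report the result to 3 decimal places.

N = Σ N_h = 1720. Stratum weights W_h = N_h/N.
ȳ_st = (540·123.7 + 500·112.5 + 680·120.5) / 1720 = 119.17907

ȳ_st ≈ 119.179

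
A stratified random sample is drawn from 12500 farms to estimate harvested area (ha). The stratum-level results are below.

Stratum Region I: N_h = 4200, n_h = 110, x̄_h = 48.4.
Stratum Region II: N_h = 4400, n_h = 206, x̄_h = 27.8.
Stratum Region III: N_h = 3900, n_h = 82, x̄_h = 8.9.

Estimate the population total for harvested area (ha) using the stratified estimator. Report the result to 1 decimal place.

τ̂_st = Σ N_h x̄_h = 4200·48.4 + 4400·27.8 + 3900·8.9 = 360310.0

τ̂_st ≈ 360310.0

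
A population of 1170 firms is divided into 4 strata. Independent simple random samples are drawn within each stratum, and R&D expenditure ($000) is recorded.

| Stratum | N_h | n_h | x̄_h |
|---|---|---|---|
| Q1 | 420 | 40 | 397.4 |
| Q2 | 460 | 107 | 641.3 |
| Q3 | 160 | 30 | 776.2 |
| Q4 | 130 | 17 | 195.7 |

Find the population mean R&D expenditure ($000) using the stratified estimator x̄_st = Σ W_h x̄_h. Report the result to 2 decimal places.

x̄_st ≈ 522.68

N = Σ N_h = 1170. Stratum weights W_h = N_h/N.
x̄_st = (420·397.4 + 460·641.3 + 160·776.2 + 130·195.7) / 1170 = 522.6829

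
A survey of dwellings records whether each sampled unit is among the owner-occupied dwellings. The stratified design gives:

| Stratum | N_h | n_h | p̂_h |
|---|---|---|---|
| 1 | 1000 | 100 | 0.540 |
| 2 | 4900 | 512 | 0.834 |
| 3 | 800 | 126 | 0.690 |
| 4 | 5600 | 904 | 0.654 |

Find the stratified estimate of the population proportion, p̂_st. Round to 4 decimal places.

p̂_st ≈ 0.7188

N = 12300; stratum weights W_h = N_h/N.
p̂_st = Σ W_h p̂_h = (1000·0.540 + 4900·0.834 + 800·0.690 + 5600·0.654)/12300 = 0.71878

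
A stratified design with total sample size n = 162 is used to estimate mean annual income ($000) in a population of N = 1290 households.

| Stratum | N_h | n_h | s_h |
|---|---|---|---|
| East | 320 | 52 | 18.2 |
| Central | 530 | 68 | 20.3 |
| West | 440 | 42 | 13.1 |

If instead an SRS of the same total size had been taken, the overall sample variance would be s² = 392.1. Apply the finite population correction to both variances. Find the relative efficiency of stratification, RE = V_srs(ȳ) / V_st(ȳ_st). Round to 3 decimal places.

V̂(ȳ_st) = Σ W_h² (1 − n_h/N_h) s_h²/n_h, with W_h = N_h/N and N = 1290:
  stratum East: (320/1290)²·(1 − 52/320)·18.2²/52 = 0.32828
  stratum Central: (530/1290)²·(1 − 68/530)·20.3²/68 = 0.891706
  stratum West: (440/1290)²·(1 − 42/440)·13.1²/42 = 0.429981
V_st = 1.64997
V_srs = (1 − 162/1290)·392.1/162 = 2.11642
Relative efficiency = V_srs / V_st = 2.11642/1.64997 = 1.2827

RE ≈ 1.283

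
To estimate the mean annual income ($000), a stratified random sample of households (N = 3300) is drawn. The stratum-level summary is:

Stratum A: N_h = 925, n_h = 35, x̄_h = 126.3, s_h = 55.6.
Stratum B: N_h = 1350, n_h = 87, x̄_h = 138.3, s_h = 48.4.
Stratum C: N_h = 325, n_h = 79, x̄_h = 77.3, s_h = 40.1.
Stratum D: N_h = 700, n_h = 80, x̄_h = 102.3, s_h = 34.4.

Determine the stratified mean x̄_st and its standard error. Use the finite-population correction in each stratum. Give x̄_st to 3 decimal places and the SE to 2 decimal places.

x̄_st ≈ 121.292, SE ≈ 3.41

x̄_st = Σ W_h x̄_h = (925·126.3 + 1350·138.3 + 325·77.3 + 700·102.3)/3300 = 121.29242
V̂(x̄_st) = Σ W_h² (1 − n_h/N_h) s_h²/n_h, with W_h = N_h/N and N = 3300:
  stratum A: (925/3300)²·(1 − 35/925)·55.6²/35 = 6.67706
  stratum B: (1350/3300)²·(1 − 87/1350)·48.4²/87 = 4.21581
  stratum C: (325/3300)²·(1 − 79/325)·40.1²/79 = 0.149435
  stratum D: (700/3300)²·(1 − 80/700)·34.4²/80 = 0.589507
V̂(x̄_st) = 11.6318
SE(x̄_st) = √11.6318 = 3.41054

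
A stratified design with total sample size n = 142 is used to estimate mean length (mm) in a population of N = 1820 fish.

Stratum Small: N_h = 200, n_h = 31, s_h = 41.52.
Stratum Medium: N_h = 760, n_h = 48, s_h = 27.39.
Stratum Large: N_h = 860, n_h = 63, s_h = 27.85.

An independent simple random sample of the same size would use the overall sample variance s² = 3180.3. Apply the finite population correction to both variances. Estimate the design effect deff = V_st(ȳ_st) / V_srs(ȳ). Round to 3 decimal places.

deff ≈ 0.275

V̂(ȳ_st) = Σ W_h² (1 − n_h/N_h) s_h²/n_h, with W_h = N_h/N and N = 1820:
  stratum Small: (200/1820)²·(1 − 31/200)·41.52²/31 = 0.567449
  stratum Medium: (760/1820)²·(1 − 48/760)·27.39²/48 = 2.55325
  stratum Large: (860/1820)²·(1 − 63/860)·27.85²/63 = 2.54756
V_st = 5.66826
V_srs = (1 − 142/1820)·3180.3/142 = 20.6491
deff = V_st / V_srs = 5.66826/20.6491 = 0.2745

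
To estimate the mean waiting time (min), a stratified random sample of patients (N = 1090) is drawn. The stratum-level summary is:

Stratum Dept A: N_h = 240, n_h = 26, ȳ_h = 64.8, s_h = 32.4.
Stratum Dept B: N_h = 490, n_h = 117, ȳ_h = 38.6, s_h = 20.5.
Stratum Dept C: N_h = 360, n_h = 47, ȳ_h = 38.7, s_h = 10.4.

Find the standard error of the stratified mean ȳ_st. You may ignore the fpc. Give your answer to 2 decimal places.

V̂(ȳ_st) = Σ W_h² s_h²/n_h, with W_h = N_h/N and N = 1090:
  stratum Dept A: (240/1090)²·32.4²/26 = 1.95743
  stratum Dept B: (490/1090)²·20.5²/117 = 0.725874
  stratum Dept C: (360/1090)²·10.4²/47 = 0.251027
V̂(ȳ_st) = 2.93433
SE(ȳ_st) = √2.93433 = 1.71299

SE(ȳ_st) ≈ 1.71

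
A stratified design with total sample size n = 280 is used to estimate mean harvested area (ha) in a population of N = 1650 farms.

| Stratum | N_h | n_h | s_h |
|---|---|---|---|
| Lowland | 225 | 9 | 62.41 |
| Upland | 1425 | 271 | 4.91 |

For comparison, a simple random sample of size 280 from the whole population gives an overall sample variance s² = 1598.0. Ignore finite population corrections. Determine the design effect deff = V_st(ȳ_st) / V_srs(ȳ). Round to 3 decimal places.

deff ≈ 1.422

V̂(ȳ_st) = Σ W_h² s_h²/n_h, with W_h = N_h/N and N = 1650:
  stratum Lowland: (225/1650)²·62.41²/9 = 8.04754
  stratum Upland: (1425/1650)²·4.91²/271 = 0.0663522
V_st = 8.11389
V_srs = s²/n = 1598.0/280 = 5.70714
deff = V_st / V_srs = 8.11389/5.70714 = 1.4217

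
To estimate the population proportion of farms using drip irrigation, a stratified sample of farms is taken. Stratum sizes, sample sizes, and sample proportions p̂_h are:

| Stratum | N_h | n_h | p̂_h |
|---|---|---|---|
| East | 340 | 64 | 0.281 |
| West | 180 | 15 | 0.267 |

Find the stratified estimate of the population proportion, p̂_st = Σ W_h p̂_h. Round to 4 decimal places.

p̂_st ≈ 0.2762

N = 520; stratum weights W_h = N_h/N.
p̂_st = Σ W_h p̂_h = (340·0.281 + 180·0.267)/520 = 0.27615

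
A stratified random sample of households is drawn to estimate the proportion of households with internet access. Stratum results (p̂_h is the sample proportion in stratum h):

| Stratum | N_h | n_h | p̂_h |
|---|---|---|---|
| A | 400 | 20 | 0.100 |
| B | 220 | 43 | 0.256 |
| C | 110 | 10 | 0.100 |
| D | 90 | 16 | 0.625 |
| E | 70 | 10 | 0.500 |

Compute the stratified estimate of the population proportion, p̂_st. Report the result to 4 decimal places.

N = 890; stratum weights W_h = N_h/N.
p̂_st = Σ W_h p̂_h = (400·0.100 + 220·0.256 + 110·0.100 + 90·0.625 + 70·0.500)/890 = 0.22311

p̂_st ≈ 0.2231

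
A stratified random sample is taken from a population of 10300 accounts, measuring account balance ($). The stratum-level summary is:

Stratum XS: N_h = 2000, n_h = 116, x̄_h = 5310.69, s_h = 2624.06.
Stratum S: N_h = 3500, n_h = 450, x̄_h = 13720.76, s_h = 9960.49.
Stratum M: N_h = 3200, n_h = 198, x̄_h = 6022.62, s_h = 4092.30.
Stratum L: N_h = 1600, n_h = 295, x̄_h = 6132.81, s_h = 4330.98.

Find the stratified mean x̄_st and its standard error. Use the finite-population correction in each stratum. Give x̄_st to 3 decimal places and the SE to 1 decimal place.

x̄_st = Σ W_h x̄_h = (2000·5310.69 + 3500·13720.76 + 3200·6022.62 + 1600·6132.81)/10300 = 8517.37087
V̂(x̄_st) = Σ W_h² (1 − n_h/N_h) s_h²/n_h, with W_h = N_h/N and N = 10300:
  stratum XS: (2000/10300)²·(1 − 116/2000)·2624.06²/116 = 2108.27
  stratum S: (3500/10300)²·(1 − 450/3500)·9960.49²/450 = 22184.1
  stratum M: (3200/10300)²·(1 − 198/3200)·4092.30²/198 = 7658.72
  stratum L: (1600/10300)²·(1 − 295/1600)·4330.98²/295 = 1251.43
V̂(x̄_st) = 33202.5
SE(x̄_st) = √33202.5 = 182.216

x̄_st ≈ 8517.371, SE ≈ 182.2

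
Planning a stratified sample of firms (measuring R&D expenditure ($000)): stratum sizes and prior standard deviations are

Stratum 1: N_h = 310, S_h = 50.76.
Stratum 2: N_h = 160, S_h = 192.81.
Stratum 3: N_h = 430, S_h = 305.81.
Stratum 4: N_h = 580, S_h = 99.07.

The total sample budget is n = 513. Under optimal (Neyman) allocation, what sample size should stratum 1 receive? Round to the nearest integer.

34

Neyman allocation: n_h = n · N_h S_h / Σ N_i S_i, with n = 513.
  stratum 1: N_h·S_h = 310·50.76 = 15735.60
  stratum 2: N_h·S_h = 160·192.81 = 30849.60
  stratum 3: N_h·S_h = 430·305.81 = 131498.30
  stratum 4: N_h·S_h = 580·99.07 = 57460.60
Σ N_h S_h = 235544.10
n for stratum 1 = 513·15735.60/235544.10 = 34.271 → 34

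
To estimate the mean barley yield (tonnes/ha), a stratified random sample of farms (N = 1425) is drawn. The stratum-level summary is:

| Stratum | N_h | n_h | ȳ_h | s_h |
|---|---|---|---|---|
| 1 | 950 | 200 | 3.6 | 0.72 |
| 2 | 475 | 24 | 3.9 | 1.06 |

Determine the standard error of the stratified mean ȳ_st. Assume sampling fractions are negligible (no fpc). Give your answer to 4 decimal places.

V̂(ȳ_st) = Σ W_h² s_h²/n_h, with W_h = N_h/N and N = 1425:
  stratum 1: (950/1425)²·0.72²/200 = 0.001152
  stratum 2: (475/1425)²·1.06²/24 = 0.00520185
V̂(ȳ_st) = 0.00635385
SE(ȳ_st) = √0.00635385 = 0.0797111

SE(ȳ_st) ≈ 0.0797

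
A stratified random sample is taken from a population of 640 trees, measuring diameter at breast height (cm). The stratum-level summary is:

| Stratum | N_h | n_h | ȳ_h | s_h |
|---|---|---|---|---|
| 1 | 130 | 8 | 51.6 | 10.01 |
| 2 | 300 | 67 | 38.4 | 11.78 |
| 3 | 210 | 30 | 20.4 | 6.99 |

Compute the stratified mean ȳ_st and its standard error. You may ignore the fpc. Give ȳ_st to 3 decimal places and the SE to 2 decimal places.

ȳ_st ≈ 35.175, SE ≈ 1.07

ȳ_st = Σ W_h ȳ_h = (130·51.6 + 300·38.4 + 210·20.4)/640 = 35.17500
V̂(ȳ_st) = Σ W_h² s_h²/n_h, with W_h = N_h/N and N = 640:
  stratum 1: (130/640)²·10.01²/8 = 0.516779
  stratum 2: (300/640)²·11.78²/67 = 0.455091
  stratum 3: (210/640)²·6.99²/30 = 0.175352
V̂(ȳ_st) = 1.14722
SE(ȳ_st) = √1.14722 = 1.07108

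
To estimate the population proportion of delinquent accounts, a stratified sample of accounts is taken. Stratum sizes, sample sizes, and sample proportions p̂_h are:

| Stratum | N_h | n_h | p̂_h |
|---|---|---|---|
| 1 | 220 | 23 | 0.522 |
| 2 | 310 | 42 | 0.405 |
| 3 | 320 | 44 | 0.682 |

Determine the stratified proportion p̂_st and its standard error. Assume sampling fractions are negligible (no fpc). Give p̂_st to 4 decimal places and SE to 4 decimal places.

p̂_st ≈ 0.5396, SE ≈ 0.0475

N = 850; stratum weights W_h = N_h/N.
p̂_st = Σ W_h p̂_h = (220·0.522 + 310·0.405 + 320·0.682)/850 = 0.53956
V̂(p̂_st) = Σ W_h² p̂_h(1−p̂_h)/(n_h−1):
  stratum 1: (220/850)²·0.522·0.478/22 = 0.000759772
  stratum 2: (310/850)²·0.405·0.595/41 = 0.00078176
  stratum 3: (320/850)²·0.682·0.318/43 = 0.000714834
V̂(p̂_st) = 0.00225637; SE = √V̂ = 0.0475012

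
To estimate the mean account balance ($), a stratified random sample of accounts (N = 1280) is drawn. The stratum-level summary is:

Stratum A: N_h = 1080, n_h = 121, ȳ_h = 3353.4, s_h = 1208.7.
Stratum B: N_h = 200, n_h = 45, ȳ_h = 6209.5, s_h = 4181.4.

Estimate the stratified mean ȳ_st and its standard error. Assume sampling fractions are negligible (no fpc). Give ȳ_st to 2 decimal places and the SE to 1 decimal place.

ȳ_st = Σ W_h ȳ_h = (1080·3353.4 + 200·6209.5)/1280 = 3799.66563
V̂(ȳ_st) = Σ W_h² s_h²/n_h, with W_h = N_h/N and N = 1280:
  stratum A: (1080/1280)²·1208.7²/121 = 8595.66
  stratum B: (200/1280)²·4181.4²/45 = 9485.73
V̂(ȳ_st) = 18081.4
SE(ȳ_st) = √18081.4 = 134.467

ȳ_st ≈ 3799.67, SE ≈ 134.5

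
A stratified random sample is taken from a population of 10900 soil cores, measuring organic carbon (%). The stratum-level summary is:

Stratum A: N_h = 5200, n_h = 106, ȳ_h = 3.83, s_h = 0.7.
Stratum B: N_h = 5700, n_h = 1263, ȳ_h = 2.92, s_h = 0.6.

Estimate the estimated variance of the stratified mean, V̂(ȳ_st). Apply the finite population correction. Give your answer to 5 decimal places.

V̂(ȳ_st) = Σ W_h² (1 − n_h/N_h) s_h²/n_h, with W_h = N_h/N and N = 10900:
  stratum A: (5200/10900)²·(1 − 106/5200)·0.7²/106 = 0.00103062
  stratum B: (5700/10900)²·(1 − 1263/5700)·0.6²/1263 = 6.06751e-05
V̂(ȳ_st) = 0.0010913

V̂(ȳ_st) ≈ 0.00109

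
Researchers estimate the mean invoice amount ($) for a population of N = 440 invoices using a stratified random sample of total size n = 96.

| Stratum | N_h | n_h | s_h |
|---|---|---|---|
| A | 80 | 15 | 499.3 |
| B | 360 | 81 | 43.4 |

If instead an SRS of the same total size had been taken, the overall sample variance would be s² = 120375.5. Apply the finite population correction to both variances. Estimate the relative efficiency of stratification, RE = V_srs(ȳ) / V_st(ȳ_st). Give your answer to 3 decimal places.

V̂(ȳ_st) = Σ W_h² (1 − n_h/N_h) s_h²/n_h, with W_h = N_h/N and N = 440:
  stratum A: (80/440)²·(1 − 15/80)·499.3²/15 = 446.406
  stratum B: (360/440)²·(1 − 81/360)·43.4²/81 = 12.0641
V_st = 458.47
V_srs = (1 − 96/440)·120375.5/96 = 980.331
Relative efficiency = V_srs / V_st = 980.331/458.47 = 2.1383

RE ≈ 2.138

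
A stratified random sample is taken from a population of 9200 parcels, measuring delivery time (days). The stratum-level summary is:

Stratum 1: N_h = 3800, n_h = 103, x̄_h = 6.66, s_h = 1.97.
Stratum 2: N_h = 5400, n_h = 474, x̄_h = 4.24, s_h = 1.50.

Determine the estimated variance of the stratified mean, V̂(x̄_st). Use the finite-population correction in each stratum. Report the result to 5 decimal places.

V̂(x̄_st) = Σ W_h² (1 − n_h/N_h) s_h²/n_h, with W_h = N_h/N and N = 9200:
  stratum 1: (3800/9200)²·(1 − 103/3800)·1.97²/103 = 0.00625392
  stratum 2: (5400/9200)²·(1 − 474/5400)·1.50²/474 = 0.00149182
V̂(x̄_st) = 0.00774575

V̂(x̄_st) ≈ 0.00775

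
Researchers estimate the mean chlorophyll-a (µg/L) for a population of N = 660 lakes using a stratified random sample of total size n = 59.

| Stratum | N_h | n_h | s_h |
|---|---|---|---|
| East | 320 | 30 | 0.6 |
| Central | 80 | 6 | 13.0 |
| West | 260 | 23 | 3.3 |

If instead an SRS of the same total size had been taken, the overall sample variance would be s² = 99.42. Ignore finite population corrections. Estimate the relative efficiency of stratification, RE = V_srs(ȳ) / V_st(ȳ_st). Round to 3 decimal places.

RE ≈ 3.438

V̂(ȳ_st) = Σ W_h² s_h²/n_h, with W_h = N_h/N and N = 660:
  stratum East: (320/660)²·0.6²/30 = 0.00282094
  stratum Central: (80/660)²·13.0²/6 = 0.413835
  stratum West: (260/660)²·3.3²/23 = 0.0734783
V_st = 0.490135
V_srs = s²/n = 99.42/59 = 1.68508
Relative efficiency = V_srs / V_st = 1.68508/0.490135 = 3.4380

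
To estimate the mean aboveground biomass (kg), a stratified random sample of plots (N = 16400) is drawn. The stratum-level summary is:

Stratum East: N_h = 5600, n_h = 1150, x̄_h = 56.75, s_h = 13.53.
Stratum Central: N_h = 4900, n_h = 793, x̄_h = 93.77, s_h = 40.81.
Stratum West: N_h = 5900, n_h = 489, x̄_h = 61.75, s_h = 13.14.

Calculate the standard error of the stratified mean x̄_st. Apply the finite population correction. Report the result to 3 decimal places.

V̂(x̄_st) = Σ W_h² (1 − n_h/N_h) s_h²/n_h, with W_h = N_h/N and N = 16400:
  stratum East: (5600/16400)²·(1 − 1150/5600)·13.53²/1150 = 0.0147488
  stratum Central: (4900/16400)²·(1 − 793/4900)·40.81²/793 = 0.157142
  stratum West: (5900/16400)²·(1 − 489/5900)·13.14²/489 = 0.0419106
V̂(x̄_st) = 0.213802
SE(x̄_st) = √0.213802 = 0.462387

SE(x̄_st) ≈ 0.462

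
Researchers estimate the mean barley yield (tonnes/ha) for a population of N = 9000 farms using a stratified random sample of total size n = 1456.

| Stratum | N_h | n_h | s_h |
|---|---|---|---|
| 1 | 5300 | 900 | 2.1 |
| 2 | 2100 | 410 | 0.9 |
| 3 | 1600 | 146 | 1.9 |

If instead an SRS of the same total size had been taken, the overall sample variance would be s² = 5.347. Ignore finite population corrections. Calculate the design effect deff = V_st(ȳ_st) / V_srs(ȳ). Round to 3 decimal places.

deff ≈ 0.705

V̂(ȳ_st) = Σ W_h² s_h²/n_h, with W_h = N_h/N and N = 9000:
  stratum 1: (5300/9000)²·2.1²/900 = 0.00169927
  stratum 2: (2100/9000)²·0.9²/410 = 0.000107561
  stratum 3: (1600/9000)²·1.9²/146 = 0.000781465
V_st = 0.0025883
V_srs = s²/n = 5.347/1456 = 0.00367239
deff = V_st / V_srs = 0.0025883/0.00367239 = 0.7048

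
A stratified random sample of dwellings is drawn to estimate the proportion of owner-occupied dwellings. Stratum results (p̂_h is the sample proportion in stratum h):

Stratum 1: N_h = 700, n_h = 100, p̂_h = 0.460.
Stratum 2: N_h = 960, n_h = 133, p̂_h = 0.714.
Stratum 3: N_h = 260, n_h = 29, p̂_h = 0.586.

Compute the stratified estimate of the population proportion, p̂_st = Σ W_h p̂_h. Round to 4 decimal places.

p̂_st ≈ 0.6041

N = 1920; stratum weights W_h = N_h/N.
p̂_st = Σ W_h p̂_h = (700·0.460 + 960·0.714 + 260·0.586)/1920 = 0.60406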